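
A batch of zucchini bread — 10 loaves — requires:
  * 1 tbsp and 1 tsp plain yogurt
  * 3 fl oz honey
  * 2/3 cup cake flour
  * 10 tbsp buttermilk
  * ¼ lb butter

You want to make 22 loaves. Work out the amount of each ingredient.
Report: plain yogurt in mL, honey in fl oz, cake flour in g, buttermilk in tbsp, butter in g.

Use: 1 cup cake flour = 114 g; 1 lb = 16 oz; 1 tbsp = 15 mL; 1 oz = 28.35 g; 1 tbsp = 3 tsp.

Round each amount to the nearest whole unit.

plain yogurt: 44 mL; honey: 7 fl oz; cake flour: 167 g; buttermilk: 22 tbsp; butter: 249 g

Scaling factor: 22/10 = 11/5 = 2.2.
plain yogurt: (1 tbsp + 1 tsp = 4/3 tbsp) × 11/5 × 15 mL/tbsp = 44 mL
honey: 3 fl oz × 11/5 ≈ 7 fl oz
cake flour: 2/3 cup × 11/5 × 114 g/cup ≈ 167 g
buttermilk: 10 tbsp × 11/5 = 22 tbsp
butter: 0.25 lb × 11/5 × 16 oz/lb × 28.35 g/oz ≈ 249 g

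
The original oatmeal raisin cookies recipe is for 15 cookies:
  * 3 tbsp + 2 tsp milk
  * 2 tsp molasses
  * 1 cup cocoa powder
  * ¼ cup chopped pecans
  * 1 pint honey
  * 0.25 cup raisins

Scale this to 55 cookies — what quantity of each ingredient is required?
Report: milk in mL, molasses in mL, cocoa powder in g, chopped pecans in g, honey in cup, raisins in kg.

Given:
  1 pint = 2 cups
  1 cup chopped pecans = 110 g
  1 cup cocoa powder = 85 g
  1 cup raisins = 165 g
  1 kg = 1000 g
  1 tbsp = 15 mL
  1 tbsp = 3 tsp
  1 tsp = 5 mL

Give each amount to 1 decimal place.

milk: 201.7 mL; molasses: 36.7 mL; cocoa powder: 311.7 g; chopped pecans: 100.8 g; honey: 7.3 cup; raisins: 0.2 kg

Scaling factor: 55/15 = 11/3.
milk: (3 tbsp + 2 tsp = 11/3 tbsp) × 11/3 × 15 mL/tbsp ≈ 201.7 mL
molasses: 2 tsp × 11/3 × 5 mL/tsp ≈ 36.7 mL
cocoa powder: 1 cup × 11/3 × 85 g/cup ≈ 311.7 g
chopped pecans: 0.25 cup × 11/3 × 110 g/cup ≈ 100.8 g
honey: 1 pint × 11/3 × 2 cup/pint ≈ 7.3 cup
raisins: 0.25 cup × 11/3 × 165 g/cup ÷ 1000 g/kg ≈ 0.2 kg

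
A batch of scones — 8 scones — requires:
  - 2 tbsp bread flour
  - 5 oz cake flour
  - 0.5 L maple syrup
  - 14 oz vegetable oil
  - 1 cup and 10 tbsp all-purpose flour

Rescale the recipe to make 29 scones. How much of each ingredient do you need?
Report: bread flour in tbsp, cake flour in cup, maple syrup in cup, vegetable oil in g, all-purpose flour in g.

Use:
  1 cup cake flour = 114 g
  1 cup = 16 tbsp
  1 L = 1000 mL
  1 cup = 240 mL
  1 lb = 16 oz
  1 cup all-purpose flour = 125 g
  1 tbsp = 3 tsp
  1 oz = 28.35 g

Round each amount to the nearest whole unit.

Scaling factor: 29/8 = 3.625.
bread flour: 2 tbsp × 29/8 ≈ 7 tbsp
cake flour: 5 oz × 29/8 × 28.35 g/oz ÷ 114 g/cup ≈ 5 cup
maple syrup: 0.5 L × 29/8 × 1000 mL/L ÷ 240 mL/cup ≈ 8 cup
vegetable oil: 14 oz × 29/8 × 28.35 g/oz ≈ 1439 g
all-purpose flour: (1 cup + 10 tbsp = 1.625 cup) × 29/8 × 125 g/cup ≈ 736 g

bread flour: 7 tbsp; cake flour: 5 cup; maple syrup: 8 cup; vegetable oil: 1439 g; all-purpose flour: 736 g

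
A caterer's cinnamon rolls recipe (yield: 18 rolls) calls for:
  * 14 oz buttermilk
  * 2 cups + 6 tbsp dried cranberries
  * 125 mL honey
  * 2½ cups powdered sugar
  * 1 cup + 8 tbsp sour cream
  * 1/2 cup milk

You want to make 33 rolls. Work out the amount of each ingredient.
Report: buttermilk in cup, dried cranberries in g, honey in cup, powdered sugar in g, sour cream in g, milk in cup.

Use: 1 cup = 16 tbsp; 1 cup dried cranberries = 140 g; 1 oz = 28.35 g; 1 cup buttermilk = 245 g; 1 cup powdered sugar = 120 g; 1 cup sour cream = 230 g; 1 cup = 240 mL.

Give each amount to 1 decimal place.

Scaling factor: 33/18 = 11/6.
buttermilk: 14 oz × 11/6 × 28.35 g/oz ÷ 245 g/cup ≈ 3.0 cup
dried cranberries: (2 cup + 6 tbsp = 2.375 cup) × 11/6 × 140 g/cup ≈ 609.6 g
honey: 125 mL × 11/6 ÷ 240 mL/cup ≈ 1.0 cup
powdered sugar: 2.5 cup × 11/6 × 120 g/cup = 550.0 g
sour cream: (1 cup + 8 tbsp = 1.5 cup) × 11/6 × 230 g/cup = 632.5 g
milk: 0.5 cup × 11/6 ≈ 0.9 cup

buttermilk: 3.0 cup; dried cranberries: 609.6 g; honey: 1.0 cup; powdered sugar: 550.0 g; sour cream: 632.5 g; milk: 0.9 cup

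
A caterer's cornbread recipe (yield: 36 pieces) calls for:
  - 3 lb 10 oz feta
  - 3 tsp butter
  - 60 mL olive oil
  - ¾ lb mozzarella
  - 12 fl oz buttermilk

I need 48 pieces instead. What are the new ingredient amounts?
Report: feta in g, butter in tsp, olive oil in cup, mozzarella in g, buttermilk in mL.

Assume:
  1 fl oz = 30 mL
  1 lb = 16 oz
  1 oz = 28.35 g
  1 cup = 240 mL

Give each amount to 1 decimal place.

feta: 2192.4 g; butter: 4.0 tsp; olive oil: 0.3 cup; mozzarella: 453.6 g; buttermilk: 480.0 mL

Scaling factor: 48/36 = 4/3.
feta: (3 lb + 10 oz = 3.625 lb) × 4/3 × 16 oz/lb × 28.35 g/oz = 2192.4 g
butter: 3 tsp × 4/3 = 4.0 tsp
olive oil: 60 mL × 4/3 ÷ 240 mL/cup ≈ 0.3 cup
mozzarella: 0.75 lb × 4/3 × 16 oz/lb × 28.35 g/oz = 453.6 g
buttermilk: 12 fl oz × 4/3 × 30 mL/fl oz = 480.0 mL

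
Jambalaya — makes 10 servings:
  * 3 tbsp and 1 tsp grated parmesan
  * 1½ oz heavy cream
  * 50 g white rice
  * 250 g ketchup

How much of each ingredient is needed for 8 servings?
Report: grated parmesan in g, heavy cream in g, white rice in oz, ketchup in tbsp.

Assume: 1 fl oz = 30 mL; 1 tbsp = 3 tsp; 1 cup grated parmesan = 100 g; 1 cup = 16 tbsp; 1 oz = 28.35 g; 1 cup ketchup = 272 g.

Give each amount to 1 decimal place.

grated parmesan: 16.7 g; heavy cream: 34.0 g; white rice: 1.4 oz; ketchup: 11.8 tbsp

Scaling factor: 8/10 = 4/5 = 0.8.
grated parmesan: (3 tbsp + 1 tsp = 10/3 tbsp) × 4/5 ÷ 16 tbsp/cup × 100 g/cup ≈ 16.7 g
heavy cream: 1.5 oz × 4/5 × 28.35 g/oz ≈ 34.0 g
white rice: 50 g × 4/5 ÷ 28.35 g/oz ≈ 1.4 oz
ketchup: 250 g × 4/5 ÷ 272 g/cup × 16 tbsp/cup ≈ 11.8 tbsp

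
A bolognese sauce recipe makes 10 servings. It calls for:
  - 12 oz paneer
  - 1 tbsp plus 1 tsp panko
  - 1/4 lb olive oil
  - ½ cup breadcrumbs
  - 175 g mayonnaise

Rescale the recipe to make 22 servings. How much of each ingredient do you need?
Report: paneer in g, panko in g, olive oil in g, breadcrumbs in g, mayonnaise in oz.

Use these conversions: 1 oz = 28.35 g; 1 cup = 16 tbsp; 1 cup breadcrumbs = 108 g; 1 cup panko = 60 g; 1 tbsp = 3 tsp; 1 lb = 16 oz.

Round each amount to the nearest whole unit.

Scaling factor: 22/10 = 11/5 = 2.2.
paneer: 12 oz × 11/5 × 28.35 g/oz ≈ 748 g
panko: (1 tbsp + 1 tsp = 4/3 tbsp) × 11/5 ÷ 16 tbsp/cup × 60 g/cup = 11 g
olive oil: 0.25 lb × 11/5 × 16 oz/lb × 28.35 g/oz ≈ 249 g
breadcrumbs: 0.5 cup × 11/5 × 108 g/cup ≈ 119 g
mayonnaise: 175 g × 11/5 ÷ 28.35 g/oz ≈ 14 oz

paneer: 748 g; panko: 11 g; olive oil: 249 g; breadcrumbs: 119 g; mayonnaise: 14 oz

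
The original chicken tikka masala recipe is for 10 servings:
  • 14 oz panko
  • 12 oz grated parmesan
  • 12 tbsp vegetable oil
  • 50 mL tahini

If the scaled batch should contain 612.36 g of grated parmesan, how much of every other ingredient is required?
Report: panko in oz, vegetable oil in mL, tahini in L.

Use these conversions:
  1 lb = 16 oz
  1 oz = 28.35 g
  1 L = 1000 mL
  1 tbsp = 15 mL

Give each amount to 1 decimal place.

panko: 25.2 oz; vegetable oil: 324.0 mL; tahini: 0.1 L

The original recipe has 340.2 g of grated parmesan, so the scaling factor is 612.36 ÷ 340.2 = 9/5 = 1.8.
panko: 14 oz × 9/5 = 25.2 oz
vegetable oil: 12 tbsp × 9/5 × 15 mL/tbsp = 324.0 mL
tahini: 50 mL × 9/5 ÷ 1000 mL/L ≈ 0.1 L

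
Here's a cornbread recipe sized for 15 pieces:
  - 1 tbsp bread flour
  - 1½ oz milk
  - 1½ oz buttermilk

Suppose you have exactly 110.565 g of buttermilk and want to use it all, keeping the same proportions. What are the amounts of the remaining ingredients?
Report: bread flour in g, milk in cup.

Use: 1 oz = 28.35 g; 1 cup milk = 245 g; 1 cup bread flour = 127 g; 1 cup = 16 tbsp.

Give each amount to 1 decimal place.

bread flour: 20.6 g; milk: 0.5 cup

The original recipe has 42.525 g of buttermilk, so the scaling factor is 110.565 ÷ 42.525 = 13/5 = 2.6.
bread flour: 1 tbsp × 13/5 ÷ 16 tbsp/cup × 127 g/cup ≈ 20.6 g
milk: 1.5 oz × 13/5 × 28.35 g/oz ÷ 245 g/cup ≈ 0.5 cup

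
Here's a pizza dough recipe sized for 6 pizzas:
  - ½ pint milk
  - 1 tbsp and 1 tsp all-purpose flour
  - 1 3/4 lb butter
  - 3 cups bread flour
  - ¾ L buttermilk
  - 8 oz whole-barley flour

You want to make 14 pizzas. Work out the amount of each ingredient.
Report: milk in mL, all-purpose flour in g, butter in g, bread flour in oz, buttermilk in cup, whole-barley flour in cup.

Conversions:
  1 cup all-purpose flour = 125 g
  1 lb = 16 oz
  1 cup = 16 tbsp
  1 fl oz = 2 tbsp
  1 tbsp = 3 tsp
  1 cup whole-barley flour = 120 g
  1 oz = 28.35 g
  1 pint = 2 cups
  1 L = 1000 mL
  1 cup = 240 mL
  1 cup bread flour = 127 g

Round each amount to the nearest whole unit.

Scaling factor: 14/6 = 7/3.
milk: 0.5 pint × 7/3 × 2 cup/pint × 240 mL/cup = 560 mL
all-purpose flour: (1 tbsp + 1 tsp = 4/3 tbsp) × 7/3 ÷ 16 tbsp/cup × 125 g/cup ≈ 24 g
butter: 1.75 lb × 7/3 × 16 oz/lb × 28.35 g/oz ≈ 1852 g
bread flour: 3 cup × 7/3 × 127 g/cup ÷ 28.35 g/oz ≈ 31 oz
buttermilk: 0.75 L × 7/3 × 1000 mL/L ÷ 240 mL/cup ≈ 7 cup
whole-barley flour: 8 oz × 7/3 × 28.35 g/oz ÷ 120 g/cup ≈ 4 cup

milk: 560 mL; all-purpose flour: 24 g; butter: 1852 g; bread flour: 31 oz; buttermilk: 7 cup; whole-barley flour: 4 cup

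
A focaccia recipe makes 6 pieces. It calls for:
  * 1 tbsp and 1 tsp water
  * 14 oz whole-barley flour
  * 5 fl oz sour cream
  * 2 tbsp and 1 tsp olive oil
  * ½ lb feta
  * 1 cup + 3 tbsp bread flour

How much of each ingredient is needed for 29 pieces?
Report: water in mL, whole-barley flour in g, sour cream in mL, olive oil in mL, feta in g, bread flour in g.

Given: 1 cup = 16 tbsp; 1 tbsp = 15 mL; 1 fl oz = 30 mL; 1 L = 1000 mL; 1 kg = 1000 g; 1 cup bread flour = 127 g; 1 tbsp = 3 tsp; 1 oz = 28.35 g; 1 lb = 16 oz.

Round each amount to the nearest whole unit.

Scaling factor: 29/6.
water: (1 tbsp + 1 tsp = 4/3 tbsp) × 29/6 × 15 mL/tbsp ≈ 97 mL
whole-barley flour: 14 oz × 29/6 × 28.35 g/oz ≈ 1918 g
sour cream: 5 fl oz × 29/6 × 30 mL/fl oz = 725 mL
olive oil: (2 tbsp + 1 tsp = 7/3 tbsp) × 29/6 × 15 mL/tbsp ≈ 169 mL
feta: 0.5 lb × 29/6 × 16 oz/lb × 28.35 g/oz ≈ 1096 g
bread flour: (1 cup + 3 tbsp = 1.1875 cup) × 29/6 × 127 g/cup ≈ 729 g

water: 97 mL; whole-barley flour: 1918 g; sour cream: 725 mL; olive oil: 169 mL; feta: 1096 g; bread flour: 729 g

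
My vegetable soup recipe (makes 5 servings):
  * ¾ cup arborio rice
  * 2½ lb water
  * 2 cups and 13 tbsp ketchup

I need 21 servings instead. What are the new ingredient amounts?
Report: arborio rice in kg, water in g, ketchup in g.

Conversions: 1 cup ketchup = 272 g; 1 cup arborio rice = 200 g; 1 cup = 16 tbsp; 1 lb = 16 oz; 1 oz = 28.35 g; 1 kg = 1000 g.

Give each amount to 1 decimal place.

Scaling factor: 21/5 = 4.2.
arborio rice: 0.75 cup × 21/5 × 200 g/cup ÷ 1000 g/kg ≈ 0.6 kg
water: 2.5 lb × 21/5 × 16 oz/lb × 28.35 g/oz = 4762.8 g
ketchup: (2 cup + 13 tbsp = 2.8125 cup) × 21/5 × 272 g/cup = 3213.0 g

arborio rice: 0.6 kg; water: 4762.8 g; ketchup: 3213.0 g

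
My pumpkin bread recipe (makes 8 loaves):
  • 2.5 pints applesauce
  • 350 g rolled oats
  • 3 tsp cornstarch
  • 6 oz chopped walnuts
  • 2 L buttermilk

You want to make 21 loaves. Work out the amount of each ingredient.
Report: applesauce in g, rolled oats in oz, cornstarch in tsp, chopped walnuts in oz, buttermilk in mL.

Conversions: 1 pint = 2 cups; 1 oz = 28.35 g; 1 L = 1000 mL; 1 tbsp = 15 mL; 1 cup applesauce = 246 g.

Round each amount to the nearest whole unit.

Scaling factor: 21/8 = 2.625.
applesauce: 2.5 pint × 21/8 × 2 cup/pint × 246 g/cup ≈ 3229 g
rolled oats: 350 g × 21/8 ÷ 28.35 g/oz ≈ 32 oz
cornstarch: 3 tsp × 21/8 ≈ 8 tsp
chopped walnuts: 6 oz × 21/8 ≈ 16 oz
buttermilk: 2 L × 21/8 × 1000 mL/L = 5250 mL

applesauce: 3229 g; rolled oats: 32 oz; cornstarch: 8 tsp; chopped walnuts: 16 oz; buttermilk: 5250 mL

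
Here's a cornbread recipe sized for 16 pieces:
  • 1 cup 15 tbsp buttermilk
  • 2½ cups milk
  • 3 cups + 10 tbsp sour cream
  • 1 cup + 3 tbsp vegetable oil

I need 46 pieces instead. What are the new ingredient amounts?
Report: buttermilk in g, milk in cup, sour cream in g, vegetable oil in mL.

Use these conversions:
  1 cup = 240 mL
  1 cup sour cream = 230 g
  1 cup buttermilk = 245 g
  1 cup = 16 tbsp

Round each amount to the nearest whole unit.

Scaling factor: 46/16 = 23/8 = 2.875.
buttermilk: (1 cup + 15 tbsp = 1.9375 cup) × 23/8 × 245 g/cup ≈ 1365 g
milk: 2.5 cup × 23/8 ≈ 7 cup
sour cream: (3 cup + 10 tbsp = 3.625 cup) × 23/8 × 230 g/cup ≈ 2397 g
vegetable oil: (1 cup + 3 tbsp = 1.1875 cup) × 23/8 × 240 mL/cup ≈ 819 mL

buttermilk: 1365 g; milk: 7 cup; sour cream: 2397 g; vegetable oil: 819 mL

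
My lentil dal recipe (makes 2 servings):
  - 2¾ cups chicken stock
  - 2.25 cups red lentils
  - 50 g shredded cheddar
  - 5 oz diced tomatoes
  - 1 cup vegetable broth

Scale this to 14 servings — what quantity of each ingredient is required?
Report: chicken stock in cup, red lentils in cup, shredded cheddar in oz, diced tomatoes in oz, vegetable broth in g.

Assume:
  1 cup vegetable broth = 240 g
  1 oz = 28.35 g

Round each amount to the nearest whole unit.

chicken stock: 19 cup; red lentils: 16 cup; shredded cheddar: 12 oz; diced tomatoes: 35 oz; vegetable broth: 1680 g

Scaling factor: 14/2 = 7.
chicken stock: 2.75 cup × 7 ≈ 19 cup
red lentils: 2.25 cup × 7 ≈ 16 cup
shredded cheddar: 50 g × 7 ÷ 28.35 g/oz ≈ 12 oz
diced tomatoes: 5 oz × 7 = 35 oz
vegetable broth: 1 cup × 7 × 240 g/cup = 1680 g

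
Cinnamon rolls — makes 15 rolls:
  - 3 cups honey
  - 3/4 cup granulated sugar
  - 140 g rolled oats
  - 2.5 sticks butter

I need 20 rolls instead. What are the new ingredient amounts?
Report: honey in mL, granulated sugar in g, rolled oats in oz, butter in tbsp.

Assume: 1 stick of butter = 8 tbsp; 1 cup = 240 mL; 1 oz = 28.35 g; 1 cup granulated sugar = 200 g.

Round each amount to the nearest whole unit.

Scaling factor: 20/15 = 4/3.
honey: 3 cup × 4/3 × 240 mL/cup = 960 mL
granulated sugar: 0.75 cup × 4/3 × 200 g/cup = 200 g
rolled oats: 140 g × 4/3 ÷ 28.35 g/oz ≈ 7 oz
butter: 2.5 stick × 4/3 × 8 tbsp/stick ≈ 27 tbsp

honey: 960 mL; granulated sugar: 200 g; rolled oats: 7 oz; butter: 27 tbsp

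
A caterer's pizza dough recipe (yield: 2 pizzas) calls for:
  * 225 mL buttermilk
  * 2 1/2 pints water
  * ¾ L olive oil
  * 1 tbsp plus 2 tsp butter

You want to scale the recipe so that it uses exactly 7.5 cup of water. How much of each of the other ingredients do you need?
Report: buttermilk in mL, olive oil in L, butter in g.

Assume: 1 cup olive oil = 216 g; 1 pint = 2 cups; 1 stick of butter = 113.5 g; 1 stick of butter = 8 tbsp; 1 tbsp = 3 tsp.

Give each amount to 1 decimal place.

The original recipe has 5 cup of water, so the scaling factor is 7.5 ÷ 5 = 3/2 = 1.5.
buttermilk: 225 mL × 3/2 = 337.5 mL
olive oil: 0.75 L × 3/2 ≈ 1.1 L
butter: (1 tbsp + 2 tsp = 5/3 tbsp) × 3/2 ÷ 8 tbsp/stick × 113.5 g/stick ≈ 35.5 g

buttermilk: 337.5 mL; olive oil: 1.1 L; butter: 35.5 g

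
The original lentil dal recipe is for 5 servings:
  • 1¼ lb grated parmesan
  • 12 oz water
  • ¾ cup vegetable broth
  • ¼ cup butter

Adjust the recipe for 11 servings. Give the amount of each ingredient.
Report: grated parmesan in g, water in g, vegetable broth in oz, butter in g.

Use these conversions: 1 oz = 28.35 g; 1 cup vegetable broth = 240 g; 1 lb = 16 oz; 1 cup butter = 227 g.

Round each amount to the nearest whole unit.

Scaling factor: 11/5 = 2.2.
grated parmesan: 1.25 lb × 11/5 × 16 oz/lb × 28.35 g/oz ≈ 1247 g
water: 12 oz × 11/5 × 28.35 g/oz ≈ 748 g
vegetable broth: 0.75 cup × 11/5 × 240 g/cup ÷ 28.35 g/oz ≈ 14 oz
butter: 0.25 cup × 11/5 × 227 g/cup ≈ 125 g

grated parmesan: 1247 g; water: 748 g; vegetable broth: 14 oz; butter: 125 g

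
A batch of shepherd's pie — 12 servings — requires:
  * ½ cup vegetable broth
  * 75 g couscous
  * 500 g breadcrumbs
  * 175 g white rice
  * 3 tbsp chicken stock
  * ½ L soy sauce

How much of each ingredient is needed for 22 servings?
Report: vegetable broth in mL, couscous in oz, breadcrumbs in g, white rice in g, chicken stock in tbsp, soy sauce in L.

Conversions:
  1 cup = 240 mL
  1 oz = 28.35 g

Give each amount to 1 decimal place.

vegetable broth: 220.0 mL; couscous: 4.9 oz; breadcrumbs: 916.7 g; white rice: 320.8 g; chicken stock: 5.5 tbsp; soy sauce: 0.9 L

Scaling factor: 22/12 = 11/6.
vegetable broth: 0.5 cup × 11/6 × 240 mL/cup = 220.0 mL
couscous: 75 g × 11/6 ÷ 28.35 g/oz ≈ 4.9 oz
breadcrumbs: 500 g × 11/6 ≈ 916.7 g
white rice: 175 g × 11/6 ≈ 320.8 g
chicken stock: 3 tbsp × 11/6 = 5.5 tbsp
soy sauce: 0.5 L × 11/6 ≈ 0.9 L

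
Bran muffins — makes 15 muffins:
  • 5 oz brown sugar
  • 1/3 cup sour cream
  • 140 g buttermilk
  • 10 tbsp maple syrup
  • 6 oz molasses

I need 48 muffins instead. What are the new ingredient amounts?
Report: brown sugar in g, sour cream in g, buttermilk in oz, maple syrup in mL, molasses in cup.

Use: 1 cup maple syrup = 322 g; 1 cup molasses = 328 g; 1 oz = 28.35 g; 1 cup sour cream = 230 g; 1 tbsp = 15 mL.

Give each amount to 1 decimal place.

Scaling factor: 48/15 = 16/5 = 3.2.
brown sugar: 5 oz × 16/5 × 28.35 g/oz = 453.6 g
sour cream: 1/3 cup × 16/5 × 230 g/cup ≈ 245.3 g
buttermilk: 140 g × 16/5 ÷ 28.35 g/oz ≈ 15.8 oz
maple syrup: 10 tbsp × 16/5 × 15 mL/tbsp = 480.0 mL
molasses: 6 oz × 16/5 × 28.35 g/oz ÷ 328 g/cup ≈ 1.7 cup

brown sugar: 453.6 g; sour cream: 245.3 g; buttermilk: 15.8 oz; maple syrup: 480.0 mL; molasses: 1.7 cup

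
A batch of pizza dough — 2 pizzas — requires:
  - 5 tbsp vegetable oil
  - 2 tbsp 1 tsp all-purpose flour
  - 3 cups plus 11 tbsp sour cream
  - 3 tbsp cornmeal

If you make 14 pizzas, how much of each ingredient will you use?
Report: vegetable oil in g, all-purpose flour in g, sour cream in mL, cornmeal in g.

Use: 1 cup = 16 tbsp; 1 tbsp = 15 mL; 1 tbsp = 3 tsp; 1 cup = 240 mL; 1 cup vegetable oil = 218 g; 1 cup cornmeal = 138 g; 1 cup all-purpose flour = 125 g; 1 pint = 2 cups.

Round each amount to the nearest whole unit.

Scaling factor: 14/2 = 7.
vegetable oil: 5 tbsp × 7 ÷ 16 tbsp/cup × 218 g/cup ≈ 477 g
all-purpose flour: (2 tbsp + 1 tsp = 7/3 tbsp) × 7 ÷ 16 tbsp/cup × 125 g/cup ≈ 128 g
sour cream: (3 cup + 11 tbsp = 3.6875 cup) × 7 × 240 mL/cup = 6195 mL
cornmeal: 3 tbsp × 7 ÷ 16 tbsp/cup × 138 g/cup ≈ 181 g

vegetable oil: 477 g; all-purpose flour: 128 g; sour cream: 6195 mL; cornmeal: 181 g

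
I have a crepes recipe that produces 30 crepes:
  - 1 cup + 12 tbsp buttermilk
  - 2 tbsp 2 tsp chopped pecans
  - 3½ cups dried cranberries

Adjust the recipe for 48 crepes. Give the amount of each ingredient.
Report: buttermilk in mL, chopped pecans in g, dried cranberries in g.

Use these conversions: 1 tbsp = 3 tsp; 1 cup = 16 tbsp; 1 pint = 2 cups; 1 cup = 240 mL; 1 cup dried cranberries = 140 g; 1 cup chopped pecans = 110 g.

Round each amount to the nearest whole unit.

buttermilk: 672 mL; chopped pecans: 29 g; dried cranberries: 784 g

Scaling factor: 48/30 = 8/5 = 1.6.
buttermilk: (1 cup + 12 tbsp = 1.75 cup) × 8/5 × 240 mL/cup = 672 mL
chopped pecans: (2 tbsp + 2 tsp = 8/3 tbsp) × 8/5 ÷ 16 tbsp/cup × 110 g/cup ≈ 29 g
dried cranberries: 3.5 cup × 8/5 × 140 g/cup = 784 g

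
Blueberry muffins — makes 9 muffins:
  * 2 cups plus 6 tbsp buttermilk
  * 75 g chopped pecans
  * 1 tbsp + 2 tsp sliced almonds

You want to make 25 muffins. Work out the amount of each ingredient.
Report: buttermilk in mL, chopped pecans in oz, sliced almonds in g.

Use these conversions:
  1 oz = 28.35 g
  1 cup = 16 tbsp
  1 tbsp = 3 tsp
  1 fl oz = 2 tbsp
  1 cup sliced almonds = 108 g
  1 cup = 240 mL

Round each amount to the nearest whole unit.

Scaling factor: 25/9.
buttermilk: (2 cup + 6 tbsp = 2.375 cup) × 25/9 × 240 mL/cup ≈ 1583 mL
chopped pecans: 75 g × 25/9 ÷ 28.35 g/oz ≈ 7 oz
sliced almonds: (1 tbsp + 2 tsp = 5/3 tbsp) × 25/9 ÷ 16 tbsp/cup × 108 g/cup ≈ 31 g

buttermilk: 1583 mL; chopped pecans: 7 oz; sliced almonds: 31 g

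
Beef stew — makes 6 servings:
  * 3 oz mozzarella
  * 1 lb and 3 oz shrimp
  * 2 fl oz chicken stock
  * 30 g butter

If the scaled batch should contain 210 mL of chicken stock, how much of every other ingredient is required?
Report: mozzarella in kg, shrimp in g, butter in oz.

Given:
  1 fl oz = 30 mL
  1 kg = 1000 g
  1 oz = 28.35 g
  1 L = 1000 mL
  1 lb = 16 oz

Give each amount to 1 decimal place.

The original recipe has 60 mL of chicken stock, so the scaling factor is 210 ÷ 60 = 7/2 = 3.5.
mozzarella: 3 oz × 7/2 × 28.35 g/oz ÷ 1000 g/kg ≈ 0.3 kg
shrimp: (1 lb + 3 oz = 1.1875 lb) × 7/2 × 16 oz/lb × 28.35 g/oz ≈ 1885.3 g
butter: 30 g × 7/2 ÷ 28.35 g/oz ≈ 3.7 oz

mozzarella: 0.3 kg; shrimp: 1885.3 g; butter: 3.7 oz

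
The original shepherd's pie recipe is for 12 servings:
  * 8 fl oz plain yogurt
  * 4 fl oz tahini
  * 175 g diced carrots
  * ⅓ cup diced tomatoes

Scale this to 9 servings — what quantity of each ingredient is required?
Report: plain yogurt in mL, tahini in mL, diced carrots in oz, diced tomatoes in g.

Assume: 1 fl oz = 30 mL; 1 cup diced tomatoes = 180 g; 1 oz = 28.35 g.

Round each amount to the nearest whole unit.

plain yogurt: 180 mL; tahini: 90 mL; diced carrots: 5 oz; diced tomatoes: 45 g

Scaling factor: 9/12 = 3/4 = 0.75.
plain yogurt: 8 fl oz × 3/4 × 30 mL/fl oz = 180 mL
tahini: 4 fl oz × 3/4 × 30 mL/fl oz = 90 mL
diced carrots: 175 g × 3/4 ÷ 28.35 g/oz ≈ 5 oz
diced tomatoes: 1/3 cup × 3/4 × 180 g/cup = 45 g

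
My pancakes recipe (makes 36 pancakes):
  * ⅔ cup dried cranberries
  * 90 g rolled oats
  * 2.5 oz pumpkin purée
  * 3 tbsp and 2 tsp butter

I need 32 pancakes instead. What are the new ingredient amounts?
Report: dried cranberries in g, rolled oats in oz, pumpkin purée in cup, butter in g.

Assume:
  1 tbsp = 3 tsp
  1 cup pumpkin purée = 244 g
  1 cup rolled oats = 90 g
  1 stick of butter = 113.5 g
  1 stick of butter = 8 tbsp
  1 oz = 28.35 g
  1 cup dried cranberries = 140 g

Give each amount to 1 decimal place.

Scaling factor: 32/36 = 8/9.
dried cranberries: 2/3 cup × 8/9 × 140 g/cup ≈ 83.0 g
rolled oats: 90 g × 8/9 ÷ 28.35 g/oz ≈ 2.8 oz
pumpkin purée: 2.5 oz × 8/9 × 28.35 g/oz ÷ 244 g/cup ≈ 0.3 cup
butter: (3 tbsp + 2 tsp = 11/3 tbsp) × 8/9 ÷ 8 tbsp/stick × 113.5 g/stick ≈ 46.2 g

dried cranberries: 83.0 g; rolled oats: 2.8 oz; pumpkin purée: 0.3 cup; butter: 46.2 g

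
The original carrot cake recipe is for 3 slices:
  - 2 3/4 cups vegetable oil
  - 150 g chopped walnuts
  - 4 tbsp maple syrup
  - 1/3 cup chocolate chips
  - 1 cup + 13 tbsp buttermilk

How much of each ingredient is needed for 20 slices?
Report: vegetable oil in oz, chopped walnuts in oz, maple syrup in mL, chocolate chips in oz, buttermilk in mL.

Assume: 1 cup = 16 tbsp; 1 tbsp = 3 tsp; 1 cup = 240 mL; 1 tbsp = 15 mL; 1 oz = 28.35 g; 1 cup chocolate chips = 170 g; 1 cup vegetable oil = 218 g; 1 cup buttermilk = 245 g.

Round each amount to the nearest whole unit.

Scaling factor: 20/3.
vegetable oil: 2.75 cup × 20/3 × 218 g/cup ÷ 28.35 g/oz ≈ 141 oz
chopped walnuts: 150 g × 20/3 ÷ 28.35 g/oz ≈ 35 oz
maple syrup: 4 tbsp × 20/3 × 15 mL/tbsp = 400 mL
chocolate chips: 1/3 cup × 20/3 × 170 g/cup ÷ 28.35 g/oz ≈ 13 oz
buttermilk: (1 cup + 13 tbsp = 1.8125 cup) × 20/3 × 240 mL/cup = 2900 mL

vegetable oil: 141 oz; chopped walnuts: 35 oz; maple syrup: 400 mL; chocolate chips: 13 oz; buttermilk: 2900 mL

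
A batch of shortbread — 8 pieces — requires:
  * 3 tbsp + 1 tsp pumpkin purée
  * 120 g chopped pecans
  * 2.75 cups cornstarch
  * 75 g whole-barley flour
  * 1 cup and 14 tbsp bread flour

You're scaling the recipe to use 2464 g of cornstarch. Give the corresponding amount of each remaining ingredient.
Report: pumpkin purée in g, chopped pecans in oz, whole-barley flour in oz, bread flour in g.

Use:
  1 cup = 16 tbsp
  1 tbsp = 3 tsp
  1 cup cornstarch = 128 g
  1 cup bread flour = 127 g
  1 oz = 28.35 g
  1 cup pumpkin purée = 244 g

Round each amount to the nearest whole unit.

pumpkin purée: 356 g; chopped pecans: 30 oz; whole-barley flour: 19 oz; bread flour: 1667 g

The original recipe has 352 g of cornstarch, so the scaling factor is 2464 ÷ 352 = 7.
pumpkin purée: (3 tbsp + 1 tsp = 10/3 tbsp) × 7 ÷ 16 tbsp/cup × 244 g/cup ≈ 356 g
chopped pecans: 120 g × 7 ÷ 28.35 g/oz ≈ 30 oz
whole-barley flour: 75 g × 7 ÷ 28.35 g/oz ≈ 19 oz
bread flour: (1 cup + 14 tbsp = 1.875 cup) × 7 × 127 g/cup ≈ 1667 g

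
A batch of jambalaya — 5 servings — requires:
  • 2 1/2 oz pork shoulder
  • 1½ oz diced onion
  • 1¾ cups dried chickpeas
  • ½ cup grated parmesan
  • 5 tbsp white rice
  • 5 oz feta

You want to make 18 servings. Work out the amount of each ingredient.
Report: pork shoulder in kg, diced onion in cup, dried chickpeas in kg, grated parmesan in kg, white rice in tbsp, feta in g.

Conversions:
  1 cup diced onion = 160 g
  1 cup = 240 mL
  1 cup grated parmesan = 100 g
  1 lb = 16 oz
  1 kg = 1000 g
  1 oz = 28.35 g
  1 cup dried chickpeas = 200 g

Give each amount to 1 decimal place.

Scaling factor: 18/5 = 3.6.
pork shoulder: 2.5 oz × 18/5 × 28.35 g/oz ÷ 1000 g/kg ≈ 0.3 kg
diced onion: 1.5 oz × 18/5 × 28.35 g/oz ÷ 160 g/cup ≈ 1.0 cup
dried chickpeas: 1.75 cup × 18/5 × 200 g/cup ÷ 1000 g/kg ≈ 1.3 kg
grated parmesan: 0.5 cup × 18/5 × 100 g/cup ÷ 1000 g/kg ≈ 0.2 kg
white rice: 5 tbsp × 18/5 = 18.0 tbsp
feta: 5 oz × 18/5 × 28.35 g/oz = 510.3 g

pork shoulder: 0.3 kg; diced onion: 1.0 cup; dried chickpeas: 1.3 kg; grated parmesan: 0.2 kg; white rice: 18.0 tbsp; feta: 510.3 g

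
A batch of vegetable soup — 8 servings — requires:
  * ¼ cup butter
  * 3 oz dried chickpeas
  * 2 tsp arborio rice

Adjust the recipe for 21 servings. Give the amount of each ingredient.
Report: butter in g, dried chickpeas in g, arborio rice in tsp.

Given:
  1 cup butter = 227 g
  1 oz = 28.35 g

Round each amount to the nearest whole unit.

butter: 149 g; dried chickpeas: 223 g; arborio rice: 5 tsp

Scaling factor: 21/8 = 2.625.
butter: 0.25 cup × 21/8 × 227 g/cup ≈ 149 g
dried chickpeas: 3 oz × 21/8 × 28.35 g/oz ≈ 223 g
arborio rice: 2 tsp × 21/8 ≈ 5 tsp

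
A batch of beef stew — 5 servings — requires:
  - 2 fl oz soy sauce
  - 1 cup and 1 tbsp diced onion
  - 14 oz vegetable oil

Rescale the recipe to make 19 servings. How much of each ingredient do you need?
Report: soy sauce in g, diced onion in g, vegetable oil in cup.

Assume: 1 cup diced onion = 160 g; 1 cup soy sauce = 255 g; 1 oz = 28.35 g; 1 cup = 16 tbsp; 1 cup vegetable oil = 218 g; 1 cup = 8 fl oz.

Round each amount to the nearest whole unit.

Scaling factor: 19/5 = 3.8.
soy sauce: 2 fl oz × 19/5 ÷ 8 fl oz/cup × 255 g/cup ≈ 242 g
diced onion: (1 cup + 1 tbsp = 1.0625 cup) × 19/5 × 160 g/cup = 646 g
vegetable oil: 14 oz × 19/5 × 28.35 g/oz ÷ 218 g/cup ≈ 7 cup

soy sauce: 242 g; diced onion: 646 g; vegetable oil: 7 cup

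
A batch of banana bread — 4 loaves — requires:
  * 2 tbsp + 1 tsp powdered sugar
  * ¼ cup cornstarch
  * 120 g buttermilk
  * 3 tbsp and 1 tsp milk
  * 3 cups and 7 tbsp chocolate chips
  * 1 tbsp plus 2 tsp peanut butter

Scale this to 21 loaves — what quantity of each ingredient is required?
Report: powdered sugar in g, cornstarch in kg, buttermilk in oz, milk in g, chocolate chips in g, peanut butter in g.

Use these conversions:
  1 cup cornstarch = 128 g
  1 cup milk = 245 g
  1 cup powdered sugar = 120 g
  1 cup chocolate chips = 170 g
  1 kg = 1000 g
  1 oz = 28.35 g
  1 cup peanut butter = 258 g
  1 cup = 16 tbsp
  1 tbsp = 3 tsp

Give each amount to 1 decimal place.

powdered sugar: 91.9 g; cornstarch: 0.2 kg; buttermilk: 22.2 oz; milk: 268.0 g; chocolate chips: 3068.0 g; peanut butter: 141.1 g

Scaling factor: 21/4 = 5.25.
powdered sugar: (2 tbsp + 1 tsp = 7/3 tbsp) × 21/4 ÷ 16 tbsp/cup × 120 g/cup ≈ 91.9 g
cornstarch: 0.25 cup × 21/4 × 128 g/cup ÷ 1000 g/kg ≈ 0.2 kg
buttermilk: 120 g × 21/4 ÷ 28.35 g/oz ≈ 22.2 oz
milk: (3 tbsp + 1 tsp = 10/3 tbsp) × 21/4 ÷ 16 tbsp/cup × 245 g/cup ≈ 268.0 g
chocolate chips: (3 cup + 7 tbsp = 3.4375 cup) × 21/4 × 170 g/cup ≈ 3068.0 g
peanut butter: (1 tbsp + 2 tsp = 5/3 tbsp) × 21/4 ÷ 16 tbsp/cup × 258 g/cup ≈ 141.1 g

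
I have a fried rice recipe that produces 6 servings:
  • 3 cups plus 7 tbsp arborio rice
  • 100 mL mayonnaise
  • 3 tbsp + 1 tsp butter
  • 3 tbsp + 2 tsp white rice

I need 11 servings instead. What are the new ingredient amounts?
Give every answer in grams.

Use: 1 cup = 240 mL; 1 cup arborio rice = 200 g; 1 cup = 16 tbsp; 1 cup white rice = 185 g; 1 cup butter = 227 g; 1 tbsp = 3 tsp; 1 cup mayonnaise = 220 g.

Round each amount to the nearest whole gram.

Scaling factor: 11/6.
arborio rice: (3 cup + 7 tbsp = 3.4375 cup) × 11/6 × 200 g/cup ≈ 1260 g
mayonnaise: 100 mL × 11/6 ÷ 240 mL/cup × 220 g/cup ≈ 168 g
butter: (3 tbsp + 1 tsp = 10/3 tbsp) × 11/6 ÷ 16 tbsp/cup × 227 g/cup ≈ 87 g
white rice: (3 tbsp + 2 tsp = 11/3 tbsp) × 11/6 ÷ 16 tbsp/cup × 185 g/cup ≈ 78 g

arborio rice: 1260 g; mayonnaise: 168 g; butter: 87 g; white rice: 78 g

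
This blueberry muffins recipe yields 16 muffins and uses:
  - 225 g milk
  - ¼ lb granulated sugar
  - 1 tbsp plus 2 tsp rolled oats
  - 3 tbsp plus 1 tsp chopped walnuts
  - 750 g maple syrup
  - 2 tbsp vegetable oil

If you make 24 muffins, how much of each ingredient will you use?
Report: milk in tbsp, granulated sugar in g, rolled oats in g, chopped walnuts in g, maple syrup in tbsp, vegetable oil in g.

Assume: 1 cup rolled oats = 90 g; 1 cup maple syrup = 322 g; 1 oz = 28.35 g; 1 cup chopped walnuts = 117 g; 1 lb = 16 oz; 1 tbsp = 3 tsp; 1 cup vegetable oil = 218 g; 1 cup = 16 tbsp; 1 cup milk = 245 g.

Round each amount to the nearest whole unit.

milk: 22 tbsp; granulated sugar: 170 g; rolled oats: 14 g; chopped walnuts: 37 g; maple syrup: 56 tbsp; vegetable oil: 41 g

Scaling factor: 24/16 = 3/2 = 1.5.
milk: 225 g × 3/2 ÷ 245 g/cup × 16 tbsp/cup ≈ 22 tbsp
granulated sugar: 0.25 lb × 3/2 × 16 oz/lb × 28.35 g/oz ≈ 170 g
rolled oats: (1 tbsp + 2 tsp = 5/3 tbsp) × 3/2 ÷ 16 tbsp/cup × 90 g/cup ≈ 14 g
chopped walnuts: (3 tbsp + 1 tsp = 10/3 tbsp) × 3/2 ÷ 16 tbsp/cup × 117 g/cup ≈ 37 g
maple syrup: 750 g × 3/2 ÷ 322 g/cup × 16 tbsp/cup ≈ 56 tbsp
vegetable oil: 2 tbsp × 3/2 ÷ 16 tbsp/cup × 218 g/cup ≈ 41 g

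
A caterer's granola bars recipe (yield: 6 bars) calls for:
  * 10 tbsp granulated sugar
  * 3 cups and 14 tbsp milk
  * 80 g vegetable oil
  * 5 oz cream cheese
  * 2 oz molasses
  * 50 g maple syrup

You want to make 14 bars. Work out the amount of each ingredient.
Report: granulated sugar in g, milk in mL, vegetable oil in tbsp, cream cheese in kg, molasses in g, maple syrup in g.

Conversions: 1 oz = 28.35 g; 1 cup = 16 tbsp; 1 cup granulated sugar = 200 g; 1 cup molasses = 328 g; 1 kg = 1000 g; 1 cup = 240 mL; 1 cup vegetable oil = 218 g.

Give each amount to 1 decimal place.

granulated sugar: 291.7 g; milk: 2170.0 mL; vegetable oil: 13.7 tbsp; cream cheese: 0.3 kg; molasses: 132.3 g; maple syrup: 116.7 g

Scaling factor: 14/6 = 7/3.
granulated sugar: 10 tbsp × 7/3 ÷ 16 tbsp/cup × 200 g/cup ≈ 291.7 g
milk: (3 cup + 14 tbsp = 3.875 cup) × 7/3 × 240 mL/cup = 2170.0 mL
vegetable oil: 80 g × 7/3 ÷ 218 g/cup × 16 tbsp/cup ≈ 13.7 tbsp
cream cheese: 5 oz × 7/3 × 28.35 g/oz ÷ 1000 g/kg ≈ 0.3 kg
molasses: 2 oz × 7/3 × 28.35 g/oz = 132.3 g
maple syrup: 50 g × 7/3 ≈ 116.7 g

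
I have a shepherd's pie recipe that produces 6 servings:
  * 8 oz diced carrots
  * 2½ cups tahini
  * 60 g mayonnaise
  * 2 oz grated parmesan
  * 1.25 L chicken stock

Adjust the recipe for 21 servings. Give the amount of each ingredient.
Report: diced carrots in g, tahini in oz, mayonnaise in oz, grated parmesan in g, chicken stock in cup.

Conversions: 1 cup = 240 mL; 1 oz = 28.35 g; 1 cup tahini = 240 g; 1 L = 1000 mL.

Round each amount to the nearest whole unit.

diced carrots: 794 g; tahini: 74 oz; mayonnaise: 7 oz; grated parmesan: 198 g; chicken stock: 18 cup

Scaling factor: 21/6 = 7/2 = 3.5.
diced carrots: 8 oz × 7/2 × 28.35 g/oz ≈ 794 g
tahini: 2.5 cup × 7/2 × 240 g/cup ÷ 28.35 g/oz ≈ 74 oz
mayonnaise: 60 g × 7/2 ÷ 28.35 g/oz ≈ 7 oz
grated parmesan: 2 oz × 7/2 × 28.35 g/oz ≈ 198 g
chicken stock: 1.25 L × 7/2 × 1000 mL/L ÷ 240 mL/cup ≈ 18 cup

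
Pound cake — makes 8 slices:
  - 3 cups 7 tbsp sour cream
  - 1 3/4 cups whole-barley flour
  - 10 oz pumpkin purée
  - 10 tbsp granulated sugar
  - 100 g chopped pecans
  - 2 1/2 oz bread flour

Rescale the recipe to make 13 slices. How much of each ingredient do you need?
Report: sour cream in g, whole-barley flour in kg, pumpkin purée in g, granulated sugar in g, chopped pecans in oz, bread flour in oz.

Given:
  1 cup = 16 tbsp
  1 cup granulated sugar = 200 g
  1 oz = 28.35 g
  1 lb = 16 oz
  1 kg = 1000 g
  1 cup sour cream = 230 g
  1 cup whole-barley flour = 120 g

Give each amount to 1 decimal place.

Scaling factor: 13/8 = 1.625.
sour cream: (3 cup + 7 tbsp = 3.4375 cup) × 13/8 × 230 g/cup ≈ 1284.8 g
whole-barley flour: 1.75 cup × 13/8 × 120 g/cup ÷ 1000 g/kg ≈ 0.3 kg
pumpkin purée: 10 oz × 13/8 × 28.35 g/oz ≈ 460.7 g
granulated sugar: 10 tbsp × 13/8 ÷ 16 tbsp/cup × 200 g/cup ≈ 203.1 g
chopped pecans: 100 g × 13/8 ÷ 28.35 g/oz ≈ 5.7 oz
bread flour: 2.5 oz × 13/8 ≈ 4.1 oz

sour cream: 1284.8 g; whole-barley flour: 0.3 kg; pumpkin purée: 460.7 g; granulated sugar: 203.1 g; chopped pecans: 5.7 oz; bread flour: 4.1 oz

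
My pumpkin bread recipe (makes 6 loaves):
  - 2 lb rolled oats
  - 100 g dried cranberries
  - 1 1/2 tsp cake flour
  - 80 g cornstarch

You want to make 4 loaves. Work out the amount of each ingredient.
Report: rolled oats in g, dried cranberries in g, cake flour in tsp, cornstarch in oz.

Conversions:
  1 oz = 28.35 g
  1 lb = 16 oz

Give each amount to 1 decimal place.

Scaling factor: 4/6 = 2/3.
rolled oats: 2 lb × 2/3 × 16 oz/lb × 28.35 g/oz = 604.8 g
dried cranberries: 100 g × 2/3 ≈ 66.7 g
cake flour: 1.5 tsp × 2/3 = 1.0 tsp
cornstarch: 80 g × 2/3 ÷ 28.35 g/oz ≈ 1.9 oz

rolled oats: 604.8 g; dried cranberries: 66.7 g; cake flour: 1.0 tsp; cornstarch: 1.9 oz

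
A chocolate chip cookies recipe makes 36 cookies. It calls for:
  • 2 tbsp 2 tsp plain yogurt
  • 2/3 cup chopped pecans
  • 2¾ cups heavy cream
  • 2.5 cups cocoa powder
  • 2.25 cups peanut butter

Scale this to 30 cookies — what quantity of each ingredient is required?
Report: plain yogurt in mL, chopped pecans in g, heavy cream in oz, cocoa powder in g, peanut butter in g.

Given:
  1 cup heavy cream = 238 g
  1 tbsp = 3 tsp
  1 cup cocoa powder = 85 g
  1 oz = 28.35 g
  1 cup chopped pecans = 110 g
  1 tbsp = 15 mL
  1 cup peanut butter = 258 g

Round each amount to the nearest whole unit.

Scaling factor: 30/36 = 5/6.
plain yogurt: (2 tbsp + 2 tsp = 8/3 tbsp) × 5/6 × 15 mL/tbsp ≈ 33 mL
chopped pecans: 2/3 cup × 5/6 × 110 g/cup ≈ 61 g
heavy cream: 2.75 cup × 5/6 × 238 g/cup ÷ 28.35 g/oz ≈ 19 oz
cocoa powder: 2.5 cup × 5/6 × 85 g/cup ≈ 177 g
peanut butter: 2.25 cup × 5/6 × 258 g/cup ≈ 484 g

plain yogurt: 33 mL; chopped pecans: 61 g; heavy cream: 19 oz; cocoa powder: 177 g; peanut butter: 484 g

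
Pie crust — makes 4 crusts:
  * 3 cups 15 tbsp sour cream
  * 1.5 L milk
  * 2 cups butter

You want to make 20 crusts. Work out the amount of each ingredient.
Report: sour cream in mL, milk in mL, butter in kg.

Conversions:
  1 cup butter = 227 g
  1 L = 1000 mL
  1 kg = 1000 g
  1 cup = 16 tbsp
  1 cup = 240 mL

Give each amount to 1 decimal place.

sour cream: 4725.0 mL; milk: 7500.0 mL; butter: 2.3 kg

Scaling factor: 20/4 = 5.
sour cream: (3 cup + 15 tbsp = 3.9375 cup) × 5 × 240 mL/cup = 4725.0 mL
milk: 1.5 L × 5 × 1000 mL/L = 7500.0 mL
butter: 2 cup × 5 × 227 g/cup ÷ 1000 g/kg ≈ 2.3 kg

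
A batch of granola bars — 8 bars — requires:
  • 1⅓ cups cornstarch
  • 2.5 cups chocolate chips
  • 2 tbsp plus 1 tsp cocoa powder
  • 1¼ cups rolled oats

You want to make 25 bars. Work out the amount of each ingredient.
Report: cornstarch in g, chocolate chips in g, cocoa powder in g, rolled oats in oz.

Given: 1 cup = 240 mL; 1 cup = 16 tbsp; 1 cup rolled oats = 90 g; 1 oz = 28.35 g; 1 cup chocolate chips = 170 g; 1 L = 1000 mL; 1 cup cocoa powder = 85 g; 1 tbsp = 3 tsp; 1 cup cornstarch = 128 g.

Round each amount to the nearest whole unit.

Scaling factor: 25/8 = 3.125.
cornstarch: 4/3 cup × 25/8 × 128 g/cup ≈ 533 g
chocolate chips: 2.5 cup × 25/8 × 170 g/cup ≈ 1328 g
cocoa powder: (2 tbsp + 1 tsp = 7/3 tbsp) × 25/8 ÷ 16 tbsp/cup × 85 g/cup ≈ 39 g
rolled oats: 1.25 cup × 25/8 × 90 g/cup ÷ 28.35 g/oz ≈ 12 oz

cornstarch: 533 g; chocolate chips: 1328 g; cocoa powder: 39 g; rolled oats: 12 oz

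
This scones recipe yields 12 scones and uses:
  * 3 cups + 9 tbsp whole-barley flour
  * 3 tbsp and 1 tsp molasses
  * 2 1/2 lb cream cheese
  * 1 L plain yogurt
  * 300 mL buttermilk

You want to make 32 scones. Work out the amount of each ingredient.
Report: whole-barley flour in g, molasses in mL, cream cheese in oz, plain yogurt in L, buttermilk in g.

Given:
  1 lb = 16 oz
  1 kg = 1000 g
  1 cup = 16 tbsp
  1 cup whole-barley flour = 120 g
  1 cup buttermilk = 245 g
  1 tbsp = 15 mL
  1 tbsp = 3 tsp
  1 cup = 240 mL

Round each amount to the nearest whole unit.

Scaling factor: 32/12 = 8/3.
whole-barley flour: (3 cup + 9 tbsp = 3.5625 cup) × 8/3 × 120 g/cup = 1140 g
molasses: (3 tbsp + 1 tsp = 10/3 tbsp) × 8/3 × 15 mL/tbsp ≈ 133 mL
cream cheese: 2.5 lb × 8/3 × 16 oz/lb ≈ 107 oz
plain yogurt: 1 L × 8/3 ≈ 3 L
buttermilk: 300 mL × 8/3 ÷ 240 mL/cup × 245 g/cup ≈ 817 g

whole-barley flour: 1140 g; molasses: 133 mL; cream cheese: 107 oz; plain yogurt: 3 L; buttermilk: 817 g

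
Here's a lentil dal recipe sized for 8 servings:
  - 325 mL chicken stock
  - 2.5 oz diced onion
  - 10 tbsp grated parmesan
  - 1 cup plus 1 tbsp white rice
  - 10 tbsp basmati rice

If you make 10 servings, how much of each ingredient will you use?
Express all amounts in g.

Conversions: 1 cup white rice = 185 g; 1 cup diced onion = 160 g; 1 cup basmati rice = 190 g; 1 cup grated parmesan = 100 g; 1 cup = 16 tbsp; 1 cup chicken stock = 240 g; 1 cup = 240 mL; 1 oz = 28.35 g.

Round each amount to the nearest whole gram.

Scaling factor: 10/8 = 5/4 = 1.25.
chicken stock: 325 mL × 5/4 ÷ 240 mL/cup × 240 g/cup ≈ 406 g
diced onion: 2.5 oz × 5/4 × 28.35 g/oz ≈ 89 g
grated parmesan: 10 tbsp × 5/4 ÷ 16 tbsp/cup × 100 g/cup ≈ 78 g
white rice: (1 cup + 1 tbsp = 1.0625 cup) × 5/4 × 185 g/cup ≈ 246 g
basmati rice: 10 tbsp × 5/4 ÷ 16 tbsp/cup × 190 g/cup ≈ 148 g

chicken stock: 406 g; diced onion: 89 g; grated parmesan: 78 g; white rice: 246 g; basmati rice: 148 g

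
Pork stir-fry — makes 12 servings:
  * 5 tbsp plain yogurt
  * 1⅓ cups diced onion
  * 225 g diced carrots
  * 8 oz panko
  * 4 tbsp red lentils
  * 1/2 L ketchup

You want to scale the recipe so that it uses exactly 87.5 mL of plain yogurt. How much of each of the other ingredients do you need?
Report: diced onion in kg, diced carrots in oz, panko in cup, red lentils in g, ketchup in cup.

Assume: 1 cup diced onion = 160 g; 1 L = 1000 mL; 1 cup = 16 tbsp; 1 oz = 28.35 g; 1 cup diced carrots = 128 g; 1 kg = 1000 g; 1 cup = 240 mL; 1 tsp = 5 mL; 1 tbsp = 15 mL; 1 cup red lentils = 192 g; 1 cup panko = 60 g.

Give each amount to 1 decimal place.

The original recipe has 75 mL of plain yogurt, so the scaling factor is 87.5 ÷ 75 = 7/6.
diced onion: 4/3 cup × 7/6 × 160 g/cup ÷ 1000 g/kg ≈ 0.2 kg
diced carrots: 225 g × 7/6 ÷ 28.35 g/oz ≈ 9.3 oz
panko: 8 oz × 7/6 × 28.35 g/oz ÷ 60 g/cup ≈ 4.4 cup
red lentils: 4 tbsp × 7/6 ÷ 16 tbsp/cup × 192 g/cup = 56.0 g
ketchup: 0.5 L × 7/6 × 1000 mL/L ÷ 240 mL/cup ≈ 2.4 cup

diced onion: 0.2 kg; diced carrots: 9.3 oz; panko: 4.4 cup; red lentils: 56.0 g; ketchup: 2.4 cup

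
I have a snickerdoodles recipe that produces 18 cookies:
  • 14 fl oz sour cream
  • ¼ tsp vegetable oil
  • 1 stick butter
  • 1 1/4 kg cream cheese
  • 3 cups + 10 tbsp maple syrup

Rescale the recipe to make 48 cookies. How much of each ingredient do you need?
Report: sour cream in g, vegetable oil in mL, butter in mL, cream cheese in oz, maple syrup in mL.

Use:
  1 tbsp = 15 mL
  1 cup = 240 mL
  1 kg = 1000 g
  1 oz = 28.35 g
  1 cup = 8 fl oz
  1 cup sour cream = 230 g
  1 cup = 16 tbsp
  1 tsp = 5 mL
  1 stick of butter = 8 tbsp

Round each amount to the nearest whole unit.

sour cream: 1073 g; vegetable oil: 3 mL; butter: 320 mL; cream cheese: 118 oz; maple syrup: 2320 mL

Scaling factor: 48/18 = 8/3.
sour cream: 14 fl oz × 8/3 ÷ 8 fl oz/cup × 230 g/cup ≈ 1073 g
vegetable oil: 0.25 tsp × 8/3 × 5 mL/tsp ≈ 3 mL
butter: 1 stick × 8/3 × 8 tbsp/stick × 15 mL/tbsp = 320 mL
cream cheese: 1.25 kg × 8/3 × 1000 g/kg ÷ 28.35 g/oz ≈ 118 oz
maple syrup: (3 cup + 10 tbsp = 3.625 cup) × 8/3 × 240 mL/cup = 2320 mL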